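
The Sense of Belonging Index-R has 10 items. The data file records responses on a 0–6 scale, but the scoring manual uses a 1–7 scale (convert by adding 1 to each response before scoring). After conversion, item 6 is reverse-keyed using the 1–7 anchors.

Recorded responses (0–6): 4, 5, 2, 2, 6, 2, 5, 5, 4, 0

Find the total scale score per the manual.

47

Convert to 1–7: 5, 6, 3, 3, 7, 3, 6, 6, 5, 1
Reverse-coded (reversed = (1+7) − raw = 8 − raw):
  item 6: 8 − 3 = 5
Scored: 5, 6, 3, 3, 7, 5, 6, 6, 5, 1
Total = 47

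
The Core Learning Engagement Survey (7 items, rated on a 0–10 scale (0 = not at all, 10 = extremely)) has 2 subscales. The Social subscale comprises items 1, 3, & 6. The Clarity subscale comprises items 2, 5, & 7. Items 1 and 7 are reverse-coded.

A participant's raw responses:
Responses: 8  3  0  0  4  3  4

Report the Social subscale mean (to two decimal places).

1.67

Social items: 1, 3, 6.
Of these, item 1 is reverse-coded; on a 0–10 scale, reversed = 10 − raw.
  item 1: 10 − 8 = 2
  item 3: 0
  item 6: 3
Sum = 2 + 0 + 3 = 5
Mean = 5 / 3 = 1.67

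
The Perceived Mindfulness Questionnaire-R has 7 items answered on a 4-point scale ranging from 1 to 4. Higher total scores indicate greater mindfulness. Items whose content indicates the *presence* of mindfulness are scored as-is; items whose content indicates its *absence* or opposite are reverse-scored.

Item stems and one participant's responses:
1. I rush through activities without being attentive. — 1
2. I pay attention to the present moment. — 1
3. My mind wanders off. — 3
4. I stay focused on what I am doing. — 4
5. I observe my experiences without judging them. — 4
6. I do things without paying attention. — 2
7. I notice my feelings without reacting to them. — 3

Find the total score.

Items 1, 3, 6 describe the absence/opposite of mindfulness → reverse-score.
reverse-coded value = 5 − response.
  item 1: 5 − 1 = 4
  item 2: 1
  item 3: 5 − 3 = 2
  item 4: 4
  item 5: 4
  item 6: 5 − 2 = 3
  item 7: 3
Total = 4 + 1 + 2 + 4 + 4 + 3 + 3 = 21

21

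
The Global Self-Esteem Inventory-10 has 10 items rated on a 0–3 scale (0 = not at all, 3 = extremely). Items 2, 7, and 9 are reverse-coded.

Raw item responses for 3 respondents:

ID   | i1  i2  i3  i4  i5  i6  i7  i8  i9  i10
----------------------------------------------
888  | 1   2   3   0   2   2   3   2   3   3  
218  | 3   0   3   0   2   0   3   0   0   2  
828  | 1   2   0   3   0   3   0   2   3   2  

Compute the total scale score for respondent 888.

14

Respondent 888 raw: 1, 2, 3, 0, 2, 2, 3, 2, 3, 3.
Reverse-coded (reverse-coded value = 3 − response):
  item 1: 1
  item 2: 3 − 2 = 1
  item 3: 3
  item 4: 0
  item 5: 2
  item 6: 2
  item 7: 3 − 3 = 0
  item 8: 2
  item 9: 3 − 3 = 0
  item 10: 3
Sum = 1 + 1 + 3 + 0 + 2 + 2 + 0 + 2 + 0 + 3 = 14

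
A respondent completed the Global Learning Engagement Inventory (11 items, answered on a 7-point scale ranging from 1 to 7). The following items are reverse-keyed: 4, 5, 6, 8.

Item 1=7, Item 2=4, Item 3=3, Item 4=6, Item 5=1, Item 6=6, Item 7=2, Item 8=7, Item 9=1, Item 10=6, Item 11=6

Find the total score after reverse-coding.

41

Reversing items 4, 5, 6, and 8 with 8 − raw:
Total = 7 + 4 + 3 + (8−6) + (8−1) + (8−6) + 2 + (8−7) + 1 + 6 + 6
      = 7 + 4 + 3 + 2 + 7 + 2 + 2 + 1 + 1 + 6 + 6 = 41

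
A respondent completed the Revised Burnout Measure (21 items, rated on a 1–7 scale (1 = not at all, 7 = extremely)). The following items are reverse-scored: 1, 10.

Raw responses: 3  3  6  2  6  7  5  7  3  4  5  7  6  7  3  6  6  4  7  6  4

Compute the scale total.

109

Apply reverse scoring (on a 1–7 scale, reversed = 8 − raw):
  item 1: 8 − 3 = 5
  item 10: 8 − 4 = 4
After reverse-coding: 5, 3, 6, 2, 6, 7, 5, 7, 3, 4, 5, 7, 6, 7, 3, 6, 6, 4, 7, 6, 4
Total = 5 + 3 + 6 + 2 + 6 + 7 + 5 + 7 + 3 + 4 + 5 + 7 + 6 + 7 + 3 + 6 + 6 + 4 + 7 + 6 + 4 = 109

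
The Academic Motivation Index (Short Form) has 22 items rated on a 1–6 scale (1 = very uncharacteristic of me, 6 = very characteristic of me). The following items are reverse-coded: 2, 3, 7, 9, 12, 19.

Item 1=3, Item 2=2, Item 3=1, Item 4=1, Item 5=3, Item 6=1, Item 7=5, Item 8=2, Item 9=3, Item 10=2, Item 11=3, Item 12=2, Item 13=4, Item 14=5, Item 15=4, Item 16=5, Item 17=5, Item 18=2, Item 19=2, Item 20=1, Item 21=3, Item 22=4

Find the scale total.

Raw sum = 63. Reverse-coded items: 2, 3, 7, 9, 12, 19; their raw sum = 15.
Each reversal replaces raw with 7 − raw, changing the total by 7 − 2·raw per item.
Total = 63 + 6·7 − 2·15 = 63 + 42 − 30 = 75

75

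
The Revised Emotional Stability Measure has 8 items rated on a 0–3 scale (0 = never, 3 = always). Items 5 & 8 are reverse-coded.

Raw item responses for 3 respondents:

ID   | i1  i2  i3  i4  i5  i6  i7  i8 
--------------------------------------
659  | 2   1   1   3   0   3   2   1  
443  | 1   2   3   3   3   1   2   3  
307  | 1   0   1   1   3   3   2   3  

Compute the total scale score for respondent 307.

Respondent 307 raw: 1, 0, 1, 1, 3, 3, 2, 3.
Reverse-coded (reverse-coded value = 3 − response):
  item 1: 1
  item 2: 0
  item 3: 1
  item 4: 1
  item 5: 3 − 3 = 0
  item 6: 3
  item 7: 2
  item 8: 3 − 3 = 0
Sum = 1 + 0 + 1 + 1 + 0 + 3 + 2 + 0 = 8

8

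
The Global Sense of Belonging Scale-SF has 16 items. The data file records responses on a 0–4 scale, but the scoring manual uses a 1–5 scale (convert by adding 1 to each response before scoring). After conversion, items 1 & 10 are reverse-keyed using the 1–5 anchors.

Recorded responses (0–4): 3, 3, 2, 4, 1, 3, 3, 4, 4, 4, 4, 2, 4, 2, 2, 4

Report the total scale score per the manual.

Convert to 1–5: 4, 4, 3, 5, 2, 4, 4, 5, 5, 5, 5, 3, 5, 3, 3, 5
Reverse-coded (reversed = (1+5) − raw = 6 − raw):
  item 1: 6 − 4 = 2
  item 10: 6 − 5 = 1
Scored: 2, 4, 3, 5, 2, 4, 4, 5, 5, 1, 5, 3, 5, 3, 3, 5
Total = 59

59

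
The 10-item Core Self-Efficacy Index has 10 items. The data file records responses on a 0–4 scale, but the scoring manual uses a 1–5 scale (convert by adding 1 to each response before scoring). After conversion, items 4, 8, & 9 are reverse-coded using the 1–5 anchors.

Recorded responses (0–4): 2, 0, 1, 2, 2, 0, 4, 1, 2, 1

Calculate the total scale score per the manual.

Convert to 1–5: 3, 1, 2, 3, 3, 1, 5, 2, 3, 2
Reverse-coded (reversed = (1+5) − raw = 6 − raw):
  item 4: 6 − 3 = 3
  item 8: 6 − 2 = 4
  item 9: 6 − 3 = 3
Scored: 3, 1, 2, 3, 3, 1, 5, 4, 3, 2
Total = 27

27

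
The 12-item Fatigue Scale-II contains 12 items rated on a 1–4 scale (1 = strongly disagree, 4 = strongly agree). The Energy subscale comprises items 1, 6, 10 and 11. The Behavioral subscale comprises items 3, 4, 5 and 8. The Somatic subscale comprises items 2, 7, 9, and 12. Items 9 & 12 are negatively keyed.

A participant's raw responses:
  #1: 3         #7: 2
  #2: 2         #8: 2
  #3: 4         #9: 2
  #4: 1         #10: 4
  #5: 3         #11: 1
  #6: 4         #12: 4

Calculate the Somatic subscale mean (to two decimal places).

Somatic items: 2, 7, 9, 12.
Of these, items 9 & 12 are negatively keyed; reverse-coded value = 5 − response.
  item 2: 2
  item 7: 2
  item 9: 5 − 2 = 3
  item 12: 5 − 4 = 1
Sum = 2 + 2 + 3 + 1 = 8
Mean = 8 / 4 = 2.00

2.00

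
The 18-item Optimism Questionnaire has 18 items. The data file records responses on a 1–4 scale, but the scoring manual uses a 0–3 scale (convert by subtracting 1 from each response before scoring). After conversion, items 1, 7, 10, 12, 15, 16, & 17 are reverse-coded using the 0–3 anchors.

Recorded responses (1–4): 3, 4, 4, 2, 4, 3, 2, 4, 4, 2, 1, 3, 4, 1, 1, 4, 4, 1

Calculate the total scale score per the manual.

Convert to 0–3: 2, 3, 3, 1, 3, 2, 1, 3, 3, 1, 0, 2, 3, 0, 0, 3, 3, 0
Reverse-coded (reversed = (0+3) − raw = 3 − raw):
  item 1: 3 − 2 = 1
  item 7: 3 − 1 = 2
  item 10: 3 − 1 = 2
  item 12: 3 − 2 = 1
  item 15: 3 − 0 = 3
  item 16: 3 − 3 = 0
  item 17: 3 − 3 = 0
Scored: 1, 3, 3, 1, 3, 2, 2, 3, 3, 2, 0, 1, 3, 0, 3, 0, 0, 0
Total = 30

30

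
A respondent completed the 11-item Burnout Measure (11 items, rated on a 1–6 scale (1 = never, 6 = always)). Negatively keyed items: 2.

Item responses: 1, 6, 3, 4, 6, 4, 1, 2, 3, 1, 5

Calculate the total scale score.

Raw sum = 36. Negatively keyed items: 2; their raw sum = 6.
Each reversal replaces raw with 7 − raw, changing the total by 7 − 2·raw per item.
Total = 36 + 1·7 − 2·6 = 36 + 7 − 12 = 31

31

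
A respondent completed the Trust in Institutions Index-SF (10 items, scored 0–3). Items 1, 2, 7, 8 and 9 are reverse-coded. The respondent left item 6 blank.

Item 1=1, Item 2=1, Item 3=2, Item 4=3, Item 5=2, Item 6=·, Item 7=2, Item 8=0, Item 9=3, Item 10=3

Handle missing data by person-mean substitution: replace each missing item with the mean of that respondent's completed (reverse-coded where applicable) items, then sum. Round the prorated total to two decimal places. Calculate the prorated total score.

20.00

Reverse-coded (reversed = (0+3) − raw = 3 − raw):
  item 1: 3 − 1 = 2
  item 2: 3 − 1 = 2
  item 7: 3 − 2 = 1
  item 8: 3 − 0 = 3
  item 9: 3 − 3 = 0
Completed scored items (9 of 10): 2, 2, 2, 3, 2, 1, 3, 0, 3; sum = 18.
Person mean = 18 / 9 ≈ 2.0000
Prorated total = (18 / 9) × 10 = 20.00 (to 2 dp)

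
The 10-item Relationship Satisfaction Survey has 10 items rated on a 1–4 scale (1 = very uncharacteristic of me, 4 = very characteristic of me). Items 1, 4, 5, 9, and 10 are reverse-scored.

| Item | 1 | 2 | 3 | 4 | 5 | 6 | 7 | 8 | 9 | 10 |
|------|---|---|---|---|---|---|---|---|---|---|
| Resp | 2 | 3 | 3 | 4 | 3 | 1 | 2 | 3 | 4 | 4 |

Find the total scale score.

20

Reversing items 1, 4, 5, 9 and 10 with 5 − raw:
Total = (5−2) + 3 + 3 + (5−4) + (5−3) + 1 + 2 + 3 + (5−4) + (5−4)
      = 3 + 3 + 3 + 1 + 2 + 1 + 2 + 3 + 1 + 1 = 20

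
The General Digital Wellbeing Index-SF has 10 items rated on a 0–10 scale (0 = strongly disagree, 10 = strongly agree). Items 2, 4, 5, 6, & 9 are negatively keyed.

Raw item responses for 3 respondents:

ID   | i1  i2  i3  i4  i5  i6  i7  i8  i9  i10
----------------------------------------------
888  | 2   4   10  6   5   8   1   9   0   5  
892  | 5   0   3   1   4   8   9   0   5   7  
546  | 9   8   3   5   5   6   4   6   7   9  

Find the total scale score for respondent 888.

54

Respondent 888 raw: 2, 4, 10, 6, 5, 8, 1, 9, 0, 5.
Reverse-coded (on a 0–10 scale, reversed = 10 − raw):
  item 1: 2
  item 2: 10 − 4 = 6
  item 3: 10
  item 4: 10 − 6 = 4
  item 5: 10 − 5 = 5
  item 6: 10 − 8 = 2
  item 7: 1
  item 8: 9
  item 9: 10 − 0 = 10
  item 10: 5
Sum = 2 + 6 + 10 + 4 + 5 + 2 + 1 + 9 + 10 + 5 = 54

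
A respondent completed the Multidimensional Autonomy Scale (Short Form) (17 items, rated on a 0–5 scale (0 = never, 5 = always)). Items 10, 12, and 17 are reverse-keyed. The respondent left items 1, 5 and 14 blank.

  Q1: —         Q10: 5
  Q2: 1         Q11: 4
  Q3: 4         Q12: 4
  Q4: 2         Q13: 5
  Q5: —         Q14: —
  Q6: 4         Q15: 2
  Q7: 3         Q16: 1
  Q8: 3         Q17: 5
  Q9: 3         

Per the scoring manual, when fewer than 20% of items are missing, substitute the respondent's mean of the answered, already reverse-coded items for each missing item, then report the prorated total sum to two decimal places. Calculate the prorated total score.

Reverse-coded (reversed = (0+5) − raw = 5 − raw):
  item 10: 5 − 5 = 0
  item 12: 5 − 4 = 1
  item 17: 5 − 5 = 0
Completed scored items (14 of 17): 1, 4, 2, 4, 3, 3, 3, 0, 4, 1, 5, 2, 1, 0; sum = 33.
Person mean = 33 / 14 ≈ 2.3571
Prorated total = (33 / 14) × 17 = 40.07 (to 2 dp)

40.07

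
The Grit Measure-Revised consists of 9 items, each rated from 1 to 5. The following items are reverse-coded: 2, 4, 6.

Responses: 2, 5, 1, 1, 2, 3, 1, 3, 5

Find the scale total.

Reverse-coded items use 6 − raw:
  item 2: 6 − 5 = 1
  item 4: 6 − 1 = 5
  item 6: 6 − 3 = 3
After reverse-coding: 2, 1, 1, 5, 2, 3, 1, 3, 5
Total = 2 + 1 + 1 + 5 + 2 + 3 + 1 + 3 + 5 = 23

23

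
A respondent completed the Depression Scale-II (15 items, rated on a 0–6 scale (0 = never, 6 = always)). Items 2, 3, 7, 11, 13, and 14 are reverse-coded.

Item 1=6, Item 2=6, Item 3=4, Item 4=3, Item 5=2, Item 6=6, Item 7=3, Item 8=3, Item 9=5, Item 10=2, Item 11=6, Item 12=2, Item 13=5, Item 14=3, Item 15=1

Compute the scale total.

Reversing items 2, 3, 7, 11, 13, & 14 with 6 − raw:
Total = 6 + (6−6) + (6−4) + 3 + 2 + 6 + (6−3) + 3 + 5 + 2 + (6−6) + 2 + (6−5) + (6−3) + 1
      = 6 + 0 + 2 + 3 + 2 + 6 + 3 + 3 + 5 + 2 + 0 + 2 + 1 + 3 + 1 = 39

39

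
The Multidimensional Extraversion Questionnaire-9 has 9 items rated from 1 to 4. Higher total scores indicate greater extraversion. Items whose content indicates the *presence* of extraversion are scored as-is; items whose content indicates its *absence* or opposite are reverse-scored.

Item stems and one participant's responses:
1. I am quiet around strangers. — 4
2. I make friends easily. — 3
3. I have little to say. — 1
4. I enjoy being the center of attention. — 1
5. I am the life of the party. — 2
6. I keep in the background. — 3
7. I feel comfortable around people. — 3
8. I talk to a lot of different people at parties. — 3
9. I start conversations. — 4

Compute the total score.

Items 1, 3, 6 describe the absence/opposite of extraversion → reverse-score.
on a 1–4 scale, reversed = 5 − raw.
  item 1: 5 − 4 = 1
  item 2: 3
  item 3: 5 − 1 = 4
  item 4: 1
  item 5: 2
  item 6: 5 − 3 = 2
  item 7: 3
  item 8: 3
  item 9: 4
Total = 1 + 3 + 4 + 1 + 2 + 2 + 3 + 3 + 4 = 23

23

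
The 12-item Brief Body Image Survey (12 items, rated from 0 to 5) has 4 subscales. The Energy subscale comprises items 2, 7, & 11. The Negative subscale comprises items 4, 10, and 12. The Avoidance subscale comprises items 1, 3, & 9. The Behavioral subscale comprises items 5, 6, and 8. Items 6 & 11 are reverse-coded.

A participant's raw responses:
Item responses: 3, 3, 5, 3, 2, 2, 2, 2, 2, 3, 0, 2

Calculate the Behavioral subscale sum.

7

Behavioral items: 5, 6, 8.
Of these, item 6 is reverse-coded; reversed = (0+5) − raw = 5 − raw.
  item 5: 2
  item 6: 5 − 2 = 3
  item 8: 2
Sum = 2 + 3 + 2 = 7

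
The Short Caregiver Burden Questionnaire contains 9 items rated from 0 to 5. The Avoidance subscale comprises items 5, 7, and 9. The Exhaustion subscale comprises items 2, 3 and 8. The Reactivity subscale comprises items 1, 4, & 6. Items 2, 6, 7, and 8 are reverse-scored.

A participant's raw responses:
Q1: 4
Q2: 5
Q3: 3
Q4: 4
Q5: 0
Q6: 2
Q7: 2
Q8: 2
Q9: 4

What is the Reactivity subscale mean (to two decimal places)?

3.67

Reactivity items: 1, 4, 6.
Of these, item 6 is reverse-scored; reverse-coded value = 5 − response.
  item 1: 4
  item 4: 4
  item 6: 5 − 2 = 3
Sum = 4 + 4 + 3 = 11
Mean = 11 / 3 = 3.67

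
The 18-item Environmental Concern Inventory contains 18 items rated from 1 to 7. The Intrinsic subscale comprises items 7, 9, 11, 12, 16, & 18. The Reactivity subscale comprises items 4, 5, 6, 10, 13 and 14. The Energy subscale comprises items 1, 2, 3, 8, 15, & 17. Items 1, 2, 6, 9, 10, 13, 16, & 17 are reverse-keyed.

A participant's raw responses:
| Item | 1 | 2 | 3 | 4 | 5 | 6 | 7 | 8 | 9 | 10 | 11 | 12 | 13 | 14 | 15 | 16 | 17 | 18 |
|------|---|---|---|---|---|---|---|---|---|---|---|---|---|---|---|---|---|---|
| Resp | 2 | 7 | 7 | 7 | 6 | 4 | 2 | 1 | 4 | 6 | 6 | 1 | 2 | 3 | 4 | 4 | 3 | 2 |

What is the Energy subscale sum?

24

Energy items: 1, 2, 3, 8, 15, 17.
Of these, items 1, 2, and 17 are reverse-keyed; on a 1–7 scale, reversed = 8 − raw.
  item 1: 8 − 2 = 6
  item 2: 8 − 7 = 1
  item 3: 7
  item 8: 1
  item 15: 4
  item 17: 8 − 3 = 5
Sum = 6 + 1 + 7 + 1 + 4 + 5 = 24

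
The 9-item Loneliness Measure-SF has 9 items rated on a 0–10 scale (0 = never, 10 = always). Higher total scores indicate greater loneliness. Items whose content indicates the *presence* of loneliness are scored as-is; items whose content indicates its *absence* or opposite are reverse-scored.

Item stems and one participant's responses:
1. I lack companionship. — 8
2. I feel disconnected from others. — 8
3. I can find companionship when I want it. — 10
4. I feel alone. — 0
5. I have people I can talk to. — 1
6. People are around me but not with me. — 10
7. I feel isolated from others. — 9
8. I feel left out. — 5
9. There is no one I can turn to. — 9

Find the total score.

Items 3, 5 describe the absence/opposite of loneliness → reverse-score.
reversed = (0+10) − raw = 10 − raw.
  item 1: 8
  item 2: 8
  item 3: 10 − 10 = 0
  item 4: 0
  item 5: 10 − 1 = 9
  item 6: 10
  item 7: 9
  item 8: 5
  item 9: 9
Total = 8 + 8 + 0 + 0 + 9 + 10 + 9 + 5 + 9 = 58

58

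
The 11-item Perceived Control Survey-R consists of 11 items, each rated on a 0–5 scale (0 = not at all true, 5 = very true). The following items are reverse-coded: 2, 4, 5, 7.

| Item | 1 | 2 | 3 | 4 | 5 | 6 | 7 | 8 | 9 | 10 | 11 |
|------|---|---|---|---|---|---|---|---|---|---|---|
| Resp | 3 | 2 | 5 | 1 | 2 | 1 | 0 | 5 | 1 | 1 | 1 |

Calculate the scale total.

Reverse-coded items (on a 0–5 scale, reversed = 5 − raw):
  item 2: 5 − 2 = 3
  item 4: 5 − 1 = 4
  item 5: 5 − 2 = 3
  item 7: 5 − 0 = 5
Scored responses: 3, 3, 5, 4, 3, 1, 5, 5, 1, 1, 1
Total = 3 + 3 + 5 + 4 + 3 + 1 + 5 + 5 + 1 + 1 + 1 = 32

32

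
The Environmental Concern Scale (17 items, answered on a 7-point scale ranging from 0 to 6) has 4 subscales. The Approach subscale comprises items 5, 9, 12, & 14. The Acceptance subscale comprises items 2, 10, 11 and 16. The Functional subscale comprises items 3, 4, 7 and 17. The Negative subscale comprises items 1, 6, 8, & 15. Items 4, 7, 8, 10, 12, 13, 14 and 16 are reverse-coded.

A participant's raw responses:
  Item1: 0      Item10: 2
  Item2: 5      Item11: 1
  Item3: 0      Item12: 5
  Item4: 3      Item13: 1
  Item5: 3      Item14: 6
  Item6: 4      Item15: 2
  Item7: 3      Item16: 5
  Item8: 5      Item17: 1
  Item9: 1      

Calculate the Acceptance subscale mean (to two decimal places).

Acceptance items: 2, 10, 11, 16.
Of these, items 10 and 16 are reverse-coded; on a 0–6 scale, reversed = 6 − raw.
  item 2: 5
  item 10: 6 − 2 = 4
  item 11: 1
  item 16: 6 − 5 = 1
Sum = 5 + 4 + 1 + 1 = 11
Mean = 11 / 4 = 2.75

2.75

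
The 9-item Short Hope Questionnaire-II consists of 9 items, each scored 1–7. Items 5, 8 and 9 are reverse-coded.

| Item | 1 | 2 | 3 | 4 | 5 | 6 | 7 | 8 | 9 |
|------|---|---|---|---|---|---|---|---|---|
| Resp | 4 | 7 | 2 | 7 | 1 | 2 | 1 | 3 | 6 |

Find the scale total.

Reversing items 5, 8 and 9 with 8 − raw:
Total = 4 + 7 + 2 + 7 + (8−1) + 2 + 1 + (8−3) + (8−6)
      = 4 + 7 + 2 + 7 + 7 + 2 + 1 + 5 + 2 = 37

37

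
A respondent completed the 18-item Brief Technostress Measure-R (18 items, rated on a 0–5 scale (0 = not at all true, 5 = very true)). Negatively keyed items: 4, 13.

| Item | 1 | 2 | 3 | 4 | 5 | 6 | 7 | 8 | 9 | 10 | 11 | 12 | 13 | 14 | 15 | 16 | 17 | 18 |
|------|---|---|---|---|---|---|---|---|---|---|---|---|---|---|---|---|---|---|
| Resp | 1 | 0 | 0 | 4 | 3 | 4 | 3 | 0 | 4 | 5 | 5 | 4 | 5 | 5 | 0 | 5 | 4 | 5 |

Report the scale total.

Apply reverse scoring (reverse-coded value = 5 − response):
  item 4: 5 − 4 = 1
  item 13: 5 − 5 = 0
Scored responses: 1, 0, 0, 1, 3, 4, 3, 0, 4, 5, 5, 4, 0, 5, 0, 5, 4, 5
Total = 1 + 0 + 0 + 1 + 3 + 4 + 3 + 0 + 4 + 5 + 5 + 4 + 0 + 5 + 0 + 5 + 4 + 5 = 49

49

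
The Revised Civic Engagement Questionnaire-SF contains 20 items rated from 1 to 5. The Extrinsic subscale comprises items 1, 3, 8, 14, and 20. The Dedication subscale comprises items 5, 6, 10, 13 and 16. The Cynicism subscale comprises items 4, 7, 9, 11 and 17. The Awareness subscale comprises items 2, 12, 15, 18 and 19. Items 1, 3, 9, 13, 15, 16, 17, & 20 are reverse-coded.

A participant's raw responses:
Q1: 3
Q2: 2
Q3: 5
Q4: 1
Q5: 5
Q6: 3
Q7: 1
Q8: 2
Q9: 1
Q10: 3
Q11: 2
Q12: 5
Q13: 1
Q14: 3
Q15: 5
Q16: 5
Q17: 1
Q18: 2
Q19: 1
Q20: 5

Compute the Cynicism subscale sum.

Cynicism items: 4, 7, 9, 11, 17.
Of these, items 9 & 17 are reverse-coded; on a 1–5 scale, reversed = 6 − raw.
  item 4: 1
  item 7: 1
  item 9: 6 − 1 = 5
  item 11: 2
  item 17: 6 − 1 = 5
Sum = 1 + 1 + 5 + 2 + 5 = 14

14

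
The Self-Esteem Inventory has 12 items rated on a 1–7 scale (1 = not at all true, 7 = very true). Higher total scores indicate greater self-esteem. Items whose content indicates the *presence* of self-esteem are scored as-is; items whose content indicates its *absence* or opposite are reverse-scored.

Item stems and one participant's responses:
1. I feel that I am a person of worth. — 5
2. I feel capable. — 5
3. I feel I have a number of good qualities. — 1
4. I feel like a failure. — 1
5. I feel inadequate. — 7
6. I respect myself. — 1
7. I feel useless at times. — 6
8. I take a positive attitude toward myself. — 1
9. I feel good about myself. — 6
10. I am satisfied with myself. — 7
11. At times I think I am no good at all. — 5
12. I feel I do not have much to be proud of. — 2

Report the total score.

45

Items 4, 5, 7, 11, 12 describe the absence/opposite of self-esteem → reverse-score.
reverse-coded value = 8 − response.
  item 1: 5
  item 2: 5
  item 3: 1
  item 4: 8 − 1 = 7
  item 5: 8 − 7 = 1
  item 6: 1
  item 7: 8 − 6 = 2
  item 8: 1
  item 9: 6
  item 10: 7
  item 11: 8 − 5 = 3
  item 12: 8 − 2 = 6
Total = 5 + 5 + 1 + 7 + 1 + 1 + 2 + 1 + 6 + 7 + 3 + 6 = 45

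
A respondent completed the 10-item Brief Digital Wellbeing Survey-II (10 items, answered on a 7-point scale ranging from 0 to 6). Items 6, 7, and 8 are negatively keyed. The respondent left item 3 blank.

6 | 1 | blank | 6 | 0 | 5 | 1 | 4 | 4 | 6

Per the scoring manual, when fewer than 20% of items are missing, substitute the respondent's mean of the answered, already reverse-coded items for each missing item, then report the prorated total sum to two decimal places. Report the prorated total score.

Reverse-coded (reverse-coded value = 6 − response):
  item 6: 6 − 5 = 1
  item 7: 6 − 1 = 5
  item 8: 6 − 4 = 2
Completed scored items (9 of 10): 6, 1, 6, 0, 1, 5, 2, 4, 6; sum = 31.
Person mean = 31 / 9 ≈ 3.4444
Prorated total = (31 / 9) × 10 = 34.44 (to 2 dp)

34.44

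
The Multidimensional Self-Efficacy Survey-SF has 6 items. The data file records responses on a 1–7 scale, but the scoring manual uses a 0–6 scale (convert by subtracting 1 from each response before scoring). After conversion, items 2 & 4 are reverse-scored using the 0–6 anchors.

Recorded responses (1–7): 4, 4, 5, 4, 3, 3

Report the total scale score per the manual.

Convert to 0–6: 3, 3, 4, 3, 2, 2
Reverse-coded (reversed = (0+6) − raw = 6 − raw):
  item 2: 6 − 3 = 3
  item 4: 6 − 3 = 3
Scored: 3, 3, 4, 3, 2, 2
Total = 17

17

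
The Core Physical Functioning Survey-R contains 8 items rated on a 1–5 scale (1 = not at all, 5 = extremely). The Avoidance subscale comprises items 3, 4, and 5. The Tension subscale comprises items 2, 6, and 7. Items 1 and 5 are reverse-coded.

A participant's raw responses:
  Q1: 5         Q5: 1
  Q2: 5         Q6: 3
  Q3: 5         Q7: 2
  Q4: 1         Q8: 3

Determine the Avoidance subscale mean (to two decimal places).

3.67

Avoidance items: 3, 4, 5.
Of these, item 5 is reverse-coded; reversed = (1+5) − raw = 6 − raw.
  item 3: 5
  item 4: 1
  item 5: 6 − 1 = 5
Sum = 5 + 1 + 5 = 11
Mean = 11 / 3 = 3.67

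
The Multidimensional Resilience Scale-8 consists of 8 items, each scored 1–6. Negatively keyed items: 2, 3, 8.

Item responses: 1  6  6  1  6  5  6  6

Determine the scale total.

22

Apply reverse scoring (reverse-coded value = 7 − response):
  item 2: 7 − 6 = 1
  item 3: 7 − 6 = 1
  item 8: 7 − 6 = 1
After reverse-coding: 1, 1, 1, 1, 6, 5, 6, 1
Total = 1 + 1 + 1 + 1 + 6 + 5 + 6 + 1 = 22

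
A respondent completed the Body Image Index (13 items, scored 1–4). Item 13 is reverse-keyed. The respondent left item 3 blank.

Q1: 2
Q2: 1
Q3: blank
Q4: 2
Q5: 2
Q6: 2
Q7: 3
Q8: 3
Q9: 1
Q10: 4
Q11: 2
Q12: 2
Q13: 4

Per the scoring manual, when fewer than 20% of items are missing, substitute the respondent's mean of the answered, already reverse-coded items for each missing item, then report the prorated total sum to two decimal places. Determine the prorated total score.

27.08

Reverse-coded (reverse-coded value = 5 − response):
  item 13: 5 − 4 = 1
Completed scored items (12 of 13): 2, 1, 2, 2, 2, 3, 3, 1, 4, 2, 2, 1; sum = 25.
Person mean = 25 / 12 ≈ 2.0833
Prorated total = (25 / 12) × 13 = 27.08 (to 2 dp)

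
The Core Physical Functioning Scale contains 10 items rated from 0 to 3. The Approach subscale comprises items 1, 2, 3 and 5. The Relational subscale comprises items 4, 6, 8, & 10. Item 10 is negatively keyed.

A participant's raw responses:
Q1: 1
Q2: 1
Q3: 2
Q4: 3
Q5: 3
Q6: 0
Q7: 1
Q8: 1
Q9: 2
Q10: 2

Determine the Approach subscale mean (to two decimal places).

Approach items: 1, 2, 3, 5.
  item 1: 1
  item 2: 1
  item 3: 2
  item 5: 3
Sum = 1 + 1 + 2 + 3 = 7
Mean = 7 / 4 = 1.75

1.75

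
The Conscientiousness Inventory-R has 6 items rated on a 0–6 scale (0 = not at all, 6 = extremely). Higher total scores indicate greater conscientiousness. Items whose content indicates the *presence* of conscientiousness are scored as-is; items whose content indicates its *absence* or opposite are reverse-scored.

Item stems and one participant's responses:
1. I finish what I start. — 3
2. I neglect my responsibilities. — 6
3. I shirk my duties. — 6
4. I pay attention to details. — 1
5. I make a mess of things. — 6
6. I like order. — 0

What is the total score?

Items 2, 3, 5 describe the absence/opposite of conscientiousness → reverse-score.
on a 0–6 scale, reversed = 6 − raw.
  item 1: 3
  item 2: 6 − 6 = 0
  item 3: 6 − 6 = 0
  item 4: 1
  item 5: 6 − 6 = 0
  item 6: 0
Total = 3 + 0 + 0 + 1 + 0 + 0 = 4

4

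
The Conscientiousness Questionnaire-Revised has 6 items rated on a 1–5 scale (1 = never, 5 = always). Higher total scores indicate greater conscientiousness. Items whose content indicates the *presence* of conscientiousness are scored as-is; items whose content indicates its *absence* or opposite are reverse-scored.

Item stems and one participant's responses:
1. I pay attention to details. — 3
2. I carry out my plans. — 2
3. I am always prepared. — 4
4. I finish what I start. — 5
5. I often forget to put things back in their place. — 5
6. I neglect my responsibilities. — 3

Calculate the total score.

Items 5, 6 describe the absence/opposite of conscientiousness → reverse-score.
on a 1–5 scale, reversed = 6 − raw.
  item 1: 3
  item 2: 2
  item 3: 4
  item 4: 5
  item 5: 6 − 5 = 1
  item 6: 6 − 3 = 3
Total = 3 + 2 + 4 + 5 + 1 + 3 = 18

18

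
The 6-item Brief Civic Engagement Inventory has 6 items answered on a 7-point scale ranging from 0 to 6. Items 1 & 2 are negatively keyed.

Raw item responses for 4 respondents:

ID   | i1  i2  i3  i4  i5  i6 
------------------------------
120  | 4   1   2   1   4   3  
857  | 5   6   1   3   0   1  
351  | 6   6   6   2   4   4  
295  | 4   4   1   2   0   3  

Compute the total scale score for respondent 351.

16

Respondent 351 raw: 6, 6, 6, 2, 4, 4.
Reverse-coded (on a 0–6 scale, reversed = 6 − raw):
  item 1: 6 − 6 = 0
  item 2: 6 − 6 = 0
  item 3: 6
  item 4: 2
  item 5: 4
  item 6: 4
Sum = 0 + 0 + 6 + 2 + 4 + 4 = 16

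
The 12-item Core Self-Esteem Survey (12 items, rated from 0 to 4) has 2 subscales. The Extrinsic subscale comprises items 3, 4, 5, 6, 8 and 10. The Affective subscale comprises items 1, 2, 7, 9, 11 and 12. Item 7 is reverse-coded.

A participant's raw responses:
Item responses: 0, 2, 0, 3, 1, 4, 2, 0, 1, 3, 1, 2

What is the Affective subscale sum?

8

Affective items: 1, 2, 7, 9, 11, 12.
Of these, item 7 is reverse-coded; reversed = (0+4) − raw = 4 − raw.
  item 1: 0
  item 2: 2
  item 7: 4 − 2 = 2
  item 9: 1
  item 11: 1
  item 12: 2
Sum = 0 + 2 + 2 + 1 + 1 + 2 = 8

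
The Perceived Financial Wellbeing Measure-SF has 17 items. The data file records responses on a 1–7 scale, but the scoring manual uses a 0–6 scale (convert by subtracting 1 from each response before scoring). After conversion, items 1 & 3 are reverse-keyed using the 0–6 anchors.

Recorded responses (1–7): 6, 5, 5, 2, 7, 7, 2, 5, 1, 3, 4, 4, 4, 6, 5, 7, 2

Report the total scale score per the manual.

52

Convert to 0–6: 5, 4, 4, 1, 6, 6, 1, 4, 0, 2, 3, 3, 3, 5, 4, 6, 1
Reverse-coded (on a 0–6 scale, reversed = 6 − raw):
  item 1: 6 − 5 = 1
  item 3: 6 − 4 = 2
Scored: 1, 4, 2, 1, 6, 6, 1, 4, 0, 2, 3, 3, 3, 5, 4, 6, 1
Total = 52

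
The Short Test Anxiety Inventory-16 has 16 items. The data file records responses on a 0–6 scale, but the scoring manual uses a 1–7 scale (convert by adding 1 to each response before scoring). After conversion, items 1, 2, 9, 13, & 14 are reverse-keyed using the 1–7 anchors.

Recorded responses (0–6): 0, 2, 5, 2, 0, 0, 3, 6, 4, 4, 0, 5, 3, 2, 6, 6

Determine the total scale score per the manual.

Convert to 1–7: 1, 3, 6, 3, 1, 1, 4, 7, 5, 5, 1, 6, 4, 3, 7, 7
Reverse-coded (on a 1–7 scale, reversed = 8 − raw):
  item 1: 8 − 1 = 7
  item 2: 8 − 3 = 5
  item 9: 8 − 5 = 3
  item 13: 8 − 4 = 4
  item 14: 8 − 3 = 5
Scored: 7, 5, 6, 3, 1, 1, 4, 7, 3, 5, 1, 6, 4, 5, 7, 7
Total = 72

72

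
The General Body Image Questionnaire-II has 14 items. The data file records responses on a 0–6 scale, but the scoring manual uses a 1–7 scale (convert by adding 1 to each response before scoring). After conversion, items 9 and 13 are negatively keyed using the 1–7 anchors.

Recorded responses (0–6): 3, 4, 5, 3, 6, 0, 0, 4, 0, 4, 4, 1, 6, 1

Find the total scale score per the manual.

Convert to 1–7: 4, 5, 6, 4, 7, 1, 1, 5, 1, 5, 5, 2, 7, 2
Reverse-coded (reverse-coded value = 8 − response):
  item 9: 8 − 1 = 7
  item 13: 8 − 7 = 1
Scored: 4, 5, 6, 4, 7, 1, 1, 5, 7, 5, 5, 2, 1, 2
Total = 55

55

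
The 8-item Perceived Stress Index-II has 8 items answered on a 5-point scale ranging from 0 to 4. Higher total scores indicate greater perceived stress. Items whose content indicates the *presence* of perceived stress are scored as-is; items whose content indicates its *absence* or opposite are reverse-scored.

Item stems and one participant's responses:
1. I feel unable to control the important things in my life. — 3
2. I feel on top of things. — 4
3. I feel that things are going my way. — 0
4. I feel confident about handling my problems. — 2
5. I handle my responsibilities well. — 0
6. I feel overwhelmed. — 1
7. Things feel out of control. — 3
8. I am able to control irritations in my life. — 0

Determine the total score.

21

Items 2, 3, 4, 5, 8 describe the absence/opposite of perceived stress → reverse-score.
on a 0–4 scale, reversed = 4 − raw.
  item 1: 3
  item 2: 4 − 4 = 0
  item 3: 4 − 0 = 4
  item 4: 4 − 2 = 2
  item 5: 4 − 0 = 4
  item 6: 1
  item 7: 3
  item 8: 4 − 0 = 4
Total = 3 + 0 + 4 + 2 + 4 + 1 + 3 + 4 = 21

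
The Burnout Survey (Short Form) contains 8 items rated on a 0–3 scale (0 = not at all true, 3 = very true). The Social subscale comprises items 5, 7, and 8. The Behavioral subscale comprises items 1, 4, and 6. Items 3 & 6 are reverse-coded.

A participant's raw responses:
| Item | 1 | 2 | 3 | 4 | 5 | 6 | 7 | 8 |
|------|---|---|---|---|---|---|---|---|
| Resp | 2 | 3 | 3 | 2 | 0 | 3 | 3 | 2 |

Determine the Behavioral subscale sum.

Behavioral items: 1, 4, 6.
Of these, item 6 is reverse-coded; reversed = (0+3) − raw = 3 − raw.
  item 1: 2
  item 4: 2
  item 6: 3 − 3 = 0
Sum = 2 + 2 + 0 = 4

4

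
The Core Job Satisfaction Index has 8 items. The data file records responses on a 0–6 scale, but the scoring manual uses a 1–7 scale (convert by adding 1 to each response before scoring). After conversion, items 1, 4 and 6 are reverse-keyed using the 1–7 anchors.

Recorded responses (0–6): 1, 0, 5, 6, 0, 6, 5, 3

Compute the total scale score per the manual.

26

Convert to 1–7: 2, 1, 6, 7, 1, 7, 6, 4
Reverse-coded (on a 1–7 scale, reversed = 8 − raw):
  item 1: 8 − 2 = 6
  item 4: 8 − 7 = 1
  item 6: 8 − 7 = 1
Scored: 6, 1, 6, 1, 1, 1, 6, 4
Total = 26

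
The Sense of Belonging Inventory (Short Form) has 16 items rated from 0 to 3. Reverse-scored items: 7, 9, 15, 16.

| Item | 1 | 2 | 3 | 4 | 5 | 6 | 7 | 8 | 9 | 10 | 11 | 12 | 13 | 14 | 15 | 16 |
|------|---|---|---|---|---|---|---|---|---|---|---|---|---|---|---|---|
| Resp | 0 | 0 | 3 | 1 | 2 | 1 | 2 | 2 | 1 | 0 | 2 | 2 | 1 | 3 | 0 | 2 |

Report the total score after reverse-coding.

24

Apply reverse scoring (on a 0–3 scale, reversed = 3 − raw):
  item 7: 3 − 2 = 1
  item 9: 3 − 1 = 2
  item 15: 3 − 0 = 3
  item 16: 3 − 2 = 1
After reverse-coding: 0, 0, 3, 1, 2, 1, 1, 2, 2, 0, 2, 2, 1, 3, 3, 1
Total = 0 + 0 + 3 + 1 + 2 + 1 + 1 + 2 + 2 + 0 + 2 + 2 + 1 + 3 + 3 + 1 = 24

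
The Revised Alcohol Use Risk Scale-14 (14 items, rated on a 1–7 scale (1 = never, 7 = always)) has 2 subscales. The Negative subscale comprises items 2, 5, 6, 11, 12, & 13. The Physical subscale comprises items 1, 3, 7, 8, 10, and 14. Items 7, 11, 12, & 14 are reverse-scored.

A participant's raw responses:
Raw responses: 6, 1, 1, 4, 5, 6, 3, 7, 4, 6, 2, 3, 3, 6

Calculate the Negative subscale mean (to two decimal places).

Negative items: 2, 5, 6, 11, 12, 13.
Of these, items 11 & 12 are reverse-scored; reverse-coded value = 8 − response.
  item 2: 1
  item 5: 5
  item 6: 6
  item 11: 8 − 2 = 6
  item 12: 8 − 3 = 5
  item 13: 3
Sum = 1 + 5 + 6 + 6 + 5 + 3 = 26
Mean = 26 / 6 = 4.33

4.33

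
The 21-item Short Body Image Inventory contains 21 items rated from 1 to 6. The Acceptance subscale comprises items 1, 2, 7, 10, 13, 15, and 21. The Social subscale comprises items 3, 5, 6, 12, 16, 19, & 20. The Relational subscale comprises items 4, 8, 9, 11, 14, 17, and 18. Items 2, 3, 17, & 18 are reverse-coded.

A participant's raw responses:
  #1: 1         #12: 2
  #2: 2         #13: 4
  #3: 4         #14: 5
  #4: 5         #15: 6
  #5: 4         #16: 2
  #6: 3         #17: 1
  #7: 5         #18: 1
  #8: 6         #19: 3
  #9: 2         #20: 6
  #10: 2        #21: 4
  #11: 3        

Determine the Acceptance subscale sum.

27

Acceptance items: 1, 2, 7, 10, 13, 15, 21.
Of these, item 2 is reverse-coded; reverse-coded value = 7 − response.
  item 1: 1
  item 2: 7 − 2 = 5
  item 7: 5
  item 10: 2
  item 13: 4
  item 15: 6
  item 21: 4
Sum = 1 + 5 + 5 + 2 + 4 + 6 + 4 = 27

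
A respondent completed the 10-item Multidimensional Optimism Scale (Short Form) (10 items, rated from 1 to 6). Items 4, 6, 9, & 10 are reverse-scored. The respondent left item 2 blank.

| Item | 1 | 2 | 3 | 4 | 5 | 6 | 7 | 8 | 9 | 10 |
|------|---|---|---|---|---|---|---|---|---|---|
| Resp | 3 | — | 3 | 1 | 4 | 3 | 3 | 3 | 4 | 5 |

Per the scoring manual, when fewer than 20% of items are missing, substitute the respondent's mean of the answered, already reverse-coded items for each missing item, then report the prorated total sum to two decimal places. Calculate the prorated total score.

Reverse-coded (on a 1–6 scale, reversed = 7 − raw):
  item 4: 7 − 1 = 6
  item 6: 7 − 3 = 4
  item 9: 7 − 4 = 3
  item 10: 7 − 5 = 2
Completed scored items (9 of 10): 3, 3, 6, 4, 4, 3, 3, 3, 2; sum = 31.
Person mean = 31 / 9 ≈ 3.4444
Prorated total = (31 / 9) × 10 = 34.44 (to 2 dp)

34.44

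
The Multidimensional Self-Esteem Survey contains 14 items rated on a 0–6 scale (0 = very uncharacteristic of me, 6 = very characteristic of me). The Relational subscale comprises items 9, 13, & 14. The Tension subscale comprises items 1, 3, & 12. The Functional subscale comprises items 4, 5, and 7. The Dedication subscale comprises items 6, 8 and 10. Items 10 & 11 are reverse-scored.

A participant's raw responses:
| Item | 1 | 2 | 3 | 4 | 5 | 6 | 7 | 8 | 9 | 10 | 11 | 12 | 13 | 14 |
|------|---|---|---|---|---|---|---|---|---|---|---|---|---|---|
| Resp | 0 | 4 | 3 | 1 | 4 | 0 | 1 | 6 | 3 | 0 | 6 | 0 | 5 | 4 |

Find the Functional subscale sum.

Functional items: 4, 5, 7.
  item 4: 1
  item 5: 4
  item 7: 1
Sum = 1 + 4 + 1 = 6

6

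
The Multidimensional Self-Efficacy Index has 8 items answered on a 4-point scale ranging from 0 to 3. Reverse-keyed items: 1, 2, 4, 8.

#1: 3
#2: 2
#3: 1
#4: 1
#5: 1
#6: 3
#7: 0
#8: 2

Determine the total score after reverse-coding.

9

Reverse-keyed items use 3 − raw:
  item 1: 3 − 3 = 0
  item 2: 3 − 2 = 1
  item 4: 3 − 1 = 2
  item 8: 3 − 2 = 1
Scored responses: 0, 1, 1, 2, 1, 3, 0, 1
Total = 0 + 1 + 1 + 2 + 1 + 3 + 0 + 1 = 9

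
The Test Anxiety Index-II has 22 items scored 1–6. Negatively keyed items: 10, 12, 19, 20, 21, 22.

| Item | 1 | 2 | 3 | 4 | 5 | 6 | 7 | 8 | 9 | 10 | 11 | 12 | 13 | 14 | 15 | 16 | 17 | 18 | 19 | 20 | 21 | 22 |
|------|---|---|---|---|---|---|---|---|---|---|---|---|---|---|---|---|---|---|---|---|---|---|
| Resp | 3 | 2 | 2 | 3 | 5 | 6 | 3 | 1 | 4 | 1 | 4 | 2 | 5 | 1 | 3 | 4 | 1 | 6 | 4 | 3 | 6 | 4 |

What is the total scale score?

Reverse-coded items (reversed = (1+6) − raw = 7 − raw):
  item 10: 7 − 1 = 6
  item 12: 7 − 2 = 5
  item 19: 7 − 4 = 3
  item 20: 7 − 3 = 4
  item 21: 7 − 6 = 1
  item 22: 7 − 4 = 3
Scored items: 3, 2, 2, 3, 5, 6, 3, 1, 4, 6, 4, 5, 5, 1, 3, 4, 1, 6, 3, 4, 1, 3
Total = 3 + 2 + 2 + 3 + 5 + 6 + 3 + 1 + 4 + 6 + 4 + 5 + 5 + 1 + 3 + 4 + 1 + 6 + 3 + 4 + 1 + 3 = 75

75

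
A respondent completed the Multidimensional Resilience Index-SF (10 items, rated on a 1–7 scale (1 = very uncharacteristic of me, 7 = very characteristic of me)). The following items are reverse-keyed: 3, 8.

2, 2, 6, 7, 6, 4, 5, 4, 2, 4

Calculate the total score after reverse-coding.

38

Reverse-coded items (reverse-coded value = 8 − response):
  item 3: 8 − 6 = 2
  item 8: 8 − 4 = 4
Scored items: 2, 2, 2, 7, 6, 4, 5, 4, 2, 4
Total = 2 + 2 + 2 + 7 + 6 + 4 + 5 + 4 + 2 + 4 = 38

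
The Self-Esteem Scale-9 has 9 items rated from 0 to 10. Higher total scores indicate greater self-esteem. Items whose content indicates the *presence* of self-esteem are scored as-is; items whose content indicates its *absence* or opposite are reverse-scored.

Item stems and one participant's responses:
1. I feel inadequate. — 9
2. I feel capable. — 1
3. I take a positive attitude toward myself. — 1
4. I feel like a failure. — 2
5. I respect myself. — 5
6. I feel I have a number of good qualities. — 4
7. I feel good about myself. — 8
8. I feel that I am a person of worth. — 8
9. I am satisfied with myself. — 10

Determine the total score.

46

Items 1, 4 describe the absence/opposite of self-esteem → reverse-score.
reversed = (0+10) − raw = 10 − raw.
  item 1: 10 − 9 = 1
  item 2: 1
  item 3: 1
  item 4: 10 − 2 = 8
  item 5: 5
  item 6: 4
  item 7: 8
  item 8: 8
  item 9: 10
Total = 1 + 1 + 1 + 8 + 5 + 4 + 8 + 8 + 10 = 46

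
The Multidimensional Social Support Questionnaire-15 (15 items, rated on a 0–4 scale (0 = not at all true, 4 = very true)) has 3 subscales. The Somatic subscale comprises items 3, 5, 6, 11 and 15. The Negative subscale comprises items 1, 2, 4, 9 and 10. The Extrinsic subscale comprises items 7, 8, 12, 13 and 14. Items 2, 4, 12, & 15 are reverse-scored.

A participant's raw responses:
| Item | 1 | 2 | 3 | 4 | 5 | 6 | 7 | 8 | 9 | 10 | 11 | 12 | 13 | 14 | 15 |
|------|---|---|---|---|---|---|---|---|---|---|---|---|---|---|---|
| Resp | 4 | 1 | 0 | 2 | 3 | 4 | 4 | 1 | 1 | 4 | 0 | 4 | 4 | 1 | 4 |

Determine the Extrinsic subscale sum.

Extrinsic items: 7, 8, 12, 13, 14.
Of these, item 12 is reverse-scored; reverse-coded value = 4 − response.
  item 7: 4
  item 8: 1
  item 12: 4 − 4 = 0
  item 13: 4
  item 14: 1
Sum = 4 + 1 + 0 + 4 + 1 = 10

10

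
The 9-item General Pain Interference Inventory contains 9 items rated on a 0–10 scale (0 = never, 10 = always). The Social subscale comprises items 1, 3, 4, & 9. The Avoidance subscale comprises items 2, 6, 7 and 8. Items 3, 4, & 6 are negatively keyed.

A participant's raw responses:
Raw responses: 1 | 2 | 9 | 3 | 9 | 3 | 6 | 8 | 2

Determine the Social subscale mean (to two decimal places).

2.75

Social items: 1, 3, 4, 9.
Of these, items 3 and 4 are negatively keyed; reverse-coded value = 10 − response.
  item 1: 1
  item 3: 10 − 9 = 1
  item 4: 10 − 3 = 7
  item 9: 2
Sum = 1 + 1 + 7 + 2 = 11
Mean = 11 / 4 = 2.75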